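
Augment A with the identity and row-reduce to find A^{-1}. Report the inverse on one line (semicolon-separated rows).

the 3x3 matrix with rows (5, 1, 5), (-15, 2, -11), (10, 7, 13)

inverse = [-103/25 -22/25 21/25; -17/5 -3/5 4/5; 5 1 -1]

Gauss-Jordan on [A | I]:
R1 <- (1/5)*R1:  [   1  1/5    1  |  1/5    0    0 ]
R2 <- R2 - (-15)*R1:  [ 0  5  4  |  3  1  0 ]
R3 <- R3 - (10)*R1:  [  0   5   3  |  -2   0   1 ]
R2 <- (1/5)*R2:  [   0    1  4/5  |  3/5  1/5    0 ]
R1 <- R1 - (1/5)*R2:  [     1      0  21/25  |   2/25  -1/25      0 ]
R3 <- R3 - (5)*R2:  [  0   0  -1  |  -5  -1   1 ]
R3 <- (1/-1)*R3:  [  0   0   1  |   5   1  -1 ]
R1 <- R1 - (21/25)*R3:  [       1        0        0  |  -103/25   -22/25    21/25 ]
R2 <- R2 - (4/5)*R3:  [     0      1      0  |  -17/5   -3/5    4/5 ]
Right block of [I | A^{-1}] is the inverse:
[ -103/25  -22/25  21/25 ]
[   -17/5    -3/5    4/5 ]
[       5       1     -1 ]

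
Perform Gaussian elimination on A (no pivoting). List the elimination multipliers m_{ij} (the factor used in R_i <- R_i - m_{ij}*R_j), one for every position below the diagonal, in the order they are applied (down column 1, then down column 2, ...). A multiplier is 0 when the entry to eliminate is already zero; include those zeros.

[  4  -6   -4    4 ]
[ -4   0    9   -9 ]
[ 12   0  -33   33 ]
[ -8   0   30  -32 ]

Forward elimination:
R2 <- R2 - (-1)*R1:  [  0  -6   5  -5 ]
R3 <- R3 - (3)*R1:  [   0   18  -21   21 ]
R4 <- R4 - (-2)*R1:  [   0  -12   22  -24 ]
R3 <- R3 - (-3)*R2:  [  0   0  -6   6 ]
R4 <- R4 - (2)*R2:  [   0    0   12  -14 ]
R4 <- R4 - (-2)*R3:  [  0   0   0  -2 ]
Multipliers (in order of application): m_{21} = -1, m_{31} = 3, m_{41} = -2, m_{32} = -3, m_{42} = 2, m_{43} = -2

multipliers: -1, 3, -2, -3, 2, -2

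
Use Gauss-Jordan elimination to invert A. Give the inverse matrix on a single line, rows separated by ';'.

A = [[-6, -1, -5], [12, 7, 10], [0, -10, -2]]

inverse = [43/30 4/5 5/12; 2/5 1/5 0; -2 -1 -1/2]

Gauss-Jordan on [A | I]:
R1 <- (1/-6)*R1:  [    1   1/6   5/6  |  -1/6     0     0 ]
R2 <- R2 - (12)*R1:  [ 0  5  0  |  2  1  0 ]
R2 <- (1/5)*R2:  [   0    1    0  |  2/5  1/5    0 ]
R1 <- R1 - (1/6)*R2:  [     1      0    5/6  |  -7/30  -1/30      0 ]
R3 <- R3 - (-10)*R2:  [  0   0  -2  |   4   2   1 ]
R3 <- (1/-2)*R3:  [    0     0     1  |    -2    -1  -1/2 ]
R1 <- R1 - (5/6)*R3:  [     1      0      0  |  43/30    4/5   5/12 ]
Right block of [I | A^{-1}] is the inverse:
[ 43/30  4/5  5/12 ]
[   2/5  1/5     0 ]
[    -2   -1  -1/2 ]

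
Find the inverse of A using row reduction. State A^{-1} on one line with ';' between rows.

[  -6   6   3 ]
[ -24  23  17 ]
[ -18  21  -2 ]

inverse = [-403/24 25/8 11/8; -59/4 11/4 5/4; -15/4 3/4 1/4]

Gauss-Jordan on [A | I]:
R1 <- (1/-6)*R1:  [    1    -1  -1/2  |  -1/6     0     0 ]
R2 <- R2 - (-24)*R1:  [  0  -1   5  |  -4   1   0 ]
R3 <- R3 - (-18)*R1:  [   0    3  -11  |   -3    0    1 ]
R2 <- (1/-1)*R2:  [  0   1  -5  |   4  -1   0 ]
R1 <- R1 - (-1)*R2:  [     1      0  -11/2  |   23/6     -1      0 ]
R3 <- R3 - (3)*R2:  [   0    0    4  |  -15    3    1 ]
R3 <- (1/4)*R3:  [     0      0      1  |  -15/4    3/4    1/4 ]
R1 <- R1 - (-11/2)*R3:  [       1        0        0  |  -403/24     25/8     11/8 ]
R2 <- R2 - (-5)*R3:  [     0      1      0  |  -59/4   11/4    5/4 ]
Right block of [I | A^{-1}] is the inverse:
[ -403/24  25/8  11/8 ]
[   -59/4  11/4   5/4 ]
[   -15/4   3/4   1/4 ]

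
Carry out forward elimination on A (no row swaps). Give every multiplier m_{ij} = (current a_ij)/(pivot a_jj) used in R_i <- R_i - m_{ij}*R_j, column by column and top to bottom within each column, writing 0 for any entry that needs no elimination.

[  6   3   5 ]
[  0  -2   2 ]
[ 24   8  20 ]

multipliers: 0, 4, 2

Forward elimination:
R2: entry in column 1 is already 0 -> m_{21} = 0 (no row operation needed)
R3 <- R3 - (4)*R1:  [  0  -4   0 ]
R3 <- R3 - (2)*R2:  [  0   0  -4 ]
Multipliers (in order of application): m_{21} = 0, m_{31} = 4, m_{32} = 2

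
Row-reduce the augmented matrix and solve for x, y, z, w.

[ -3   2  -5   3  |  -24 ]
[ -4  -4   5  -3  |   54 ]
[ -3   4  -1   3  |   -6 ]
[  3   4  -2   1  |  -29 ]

Forward elimination on [A|b]:
R2 <- R2 - (4/3)*R1:  [     0  -20/3   35/3     -7     86 ]
R3 <- R3 - (1)*R1:  [  0   2   4   0  18 ]
R4 <- R4 - (-1)*R1:  [   0    6   -7    4  -53 ]
R3 <- R3 - (-3/10)*R2:  [      0       0    15/2  -21/10   219/5 ]
R4 <- R4 - (-9/10)*R2:  [      0       0     7/2  -23/10   122/5 ]
R4 <- R4 - (7/15)*R3:  [      0       0       0  -33/25   99/25 ]
Row echelon form:
[ -3      2    -5       3  |    -24 ]
[  0  -20/3  35/3      -7  |     86 ]
[  0      0  15/2  -21/10  |  219/5 ]
[  0      0     0  -33/25  |  99/25 ]
Back-substitution:
w = (99/25) / (-33/25) = -3
z = (219/5 - (-21/10)*(-3)) / (15/2) = 5
y = (86 - (35/3)*(5) - (-7)*(-3)) / (-20/3) = -1
x = (-24 - (2)*(-1) - (-5)*(5) - (3)*(-3)) / -3 = -4

(-4, -1, 5, -3)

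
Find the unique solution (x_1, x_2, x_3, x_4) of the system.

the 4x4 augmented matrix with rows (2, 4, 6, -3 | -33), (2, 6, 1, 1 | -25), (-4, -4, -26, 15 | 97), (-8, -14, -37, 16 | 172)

(2, -4, -4, -1)

Forward elimination on [A|b]:
R2 <- R2 - (1)*R1:  [  0   2  -5   4   8 ]
R3 <- R3 - (-2)*R1:  [   0    4  -14    9   31 ]
R4 <- R4 - (-4)*R1:  [   0    2  -13    4   40 ]
R3 <- R3 - (2)*R2:  [  0   0  -4   1  15 ]
R4 <- R4 - (1)*R2:  [  0   0  -8   0  32 ]
R4 <- R4 - (2)*R3:  [  0   0   0  -2   2 ]
Row echelon form:
[ 2  4   6  -3  |  -33 ]
[ 0  2  -5   4  |    8 ]
[ 0  0  -4   1  |   15 ]
[ 0  0   0  -2  |    2 ]
Back-substitution:
x_4 = (2) / -2 = -1
x_3 = (15 - (1)*(-1)) / -4 = -4
x_2 = (8 - (-5)*(-4) - (4)*(-1)) / 2 = -4
x_1 = (-33 - (4)*(-4) - (6)*(-4) - (-3)*(-1)) / 2 = 2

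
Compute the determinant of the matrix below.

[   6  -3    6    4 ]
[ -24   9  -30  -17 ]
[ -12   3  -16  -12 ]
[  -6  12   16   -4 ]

Forward elimination:
R2 <- R2 - (-4)*R1:  [  0  -3  -6  -1 ]
R3 <- R3 - (-2)*R1:  [  0  -3  -4  -4 ]
R4 <- R4 - (-1)*R1:  [  0   9  22   0 ]
R3 <- R3 - (1)*R2:  [  0   0   2  -3 ]
R4 <- R4 - (-3)*R2:  [  0   0   4  -3 ]
R4 <- R4 - (2)*R3:  [ 0  0  0  3 ]
Upper-triangular form:
[ 6  -3   6   4 ]
[ 0  -3  -6  -1 ]
[ 0   0   2  -3 ]
[ 0   0   0   3 ]
det(A) = (-1)^0 * (6) * (-3) * (2) * (3) = -108  (0 row swaps -> sign +1)

det(A) = -108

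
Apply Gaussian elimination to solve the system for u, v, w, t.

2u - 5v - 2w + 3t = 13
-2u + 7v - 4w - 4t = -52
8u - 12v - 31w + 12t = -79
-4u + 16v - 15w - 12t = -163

(-1, -2, 5, 5)

Forward elimination on [A|b]:
R2 <- R2 - (-1)*R1:  [   0    2   -6   -1  -39 ]
R3 <- R3 - (4)*R1:  [    0     8   -23     0  -131 ]
R4 <- R4 - (-2)*R1:  [    0     6   -19    -6  -137 ]
R3 <- R3 - (4)*R2:  [  0   0   1   4  25 ]
R4 <- R4 - (3)*R2:  [   0    0   -1   -3  -20 ]
R4 <- R4 - (-1)*R3:  [ 0  0  0  1  5 ]
Row echelon form:
[ 2  -5  -2   3  |   13 ]
[ 0   2  -6  -1  |  -39 ]
[ 0   0   1   4  |   25 ]
[ 0   0   0   1  |    5 ]
Back-substitution:
t = (5) / 1 = 5
w = (25 - (4)*(5)) / 1 = 5
v = (-39 - (-6)*(5) - (-1)*(5)) / 2 = -2
u = (13 - (-5)*(-2) - (-2)*(5) - (3)*(5)) / 2 = -1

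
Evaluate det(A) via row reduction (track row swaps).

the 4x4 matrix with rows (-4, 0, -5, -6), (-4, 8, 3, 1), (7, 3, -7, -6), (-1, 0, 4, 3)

det(A) = -513

Forward elimination:
R2 <- R2 - (1)*R1:  [ 0  8  8  7 ]
R3 <- R3 - (-7/4)*R1:  [     0      3  -63/4  -33/2 ]
R4 <- R4 - (1/4)*R1:  [    0     0  21/4   9/2 ]
R3 <- R3 - (3/8)*R2:  [      0       0   -75/4  -153/8 ]
R4 <- R4 - (-7/25)*R3:  [        0         0         0  -171/200 ]
Upper-triangular form:
[ -4  0     -5        -6 ]
[  0  8      8         7 ]
[  0  0  -75/4    -153/8 ]
[  0  0      0  -171/200 ]
det(A) = (-1)^0 * (-4) * (8) * (-75/4) * (-171/200) = -513  (0 row swaps -> sign +1)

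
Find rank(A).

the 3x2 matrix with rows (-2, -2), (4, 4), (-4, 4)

rank(A) = 2

Row reduction:
R2 <- R2 - (-2)*R1:  [ 0  0 ]
R3 <- R3 - (2)*R1:  [ 0  8 ]
R2 <-> R3   (pivot in column 2 was zero)
[ -2  -2 ]
[  0   8 ]
[  0   0 ]
Row echelon form:
[ -2  -2 ]
[  0   8 ]
[  0   0 ]
Nonzero rows / pivot columns: 2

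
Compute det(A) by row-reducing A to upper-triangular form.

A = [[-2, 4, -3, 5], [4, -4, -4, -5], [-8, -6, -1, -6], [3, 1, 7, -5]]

det(A) = -1960

Forward elimination:
R2 <- R2 - (-2)*R1:  [   0    4  -10    5 ]
R3 <- R3 - (4)*R1:  [   0  -22   11  -26 ]
R4 <- R4 - (-3/2)*R1:  [   0    7  5/2  5/2 ]
R3 <- R3 - (-11/2)*R2:  [   0    0  -44  3/2 ]
R4 <- R4 - (7/4)*R2:  [     0      0     20  -25/4 ]
R4 <- R4 - (-5/11)*R3:  [       0        0        0  -245/44 ]
Upper-triangular form:
[ -2  4   -3        5 ]
[  0  4  -10        5 ]
[  0  0  -44      3/2 ]
[  0  0    0  -245/44 ]
det(A) = (-1)^0 * (-2) * (4) * (-44) * (-245/44) = -1960  (0 row swaps -> sign +1)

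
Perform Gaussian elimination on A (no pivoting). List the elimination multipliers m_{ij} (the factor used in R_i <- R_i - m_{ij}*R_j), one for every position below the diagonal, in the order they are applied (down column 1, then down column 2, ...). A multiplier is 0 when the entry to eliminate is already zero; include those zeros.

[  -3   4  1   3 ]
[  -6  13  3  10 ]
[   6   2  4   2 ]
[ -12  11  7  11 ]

Forward elimination:
R2 <- R2 - (2)*R1:  [ 0  5  1  4 ]
R3 <- R3 - (-2)*R1:  [  0  10   6   8 ]
R4 <- R4 - (4)*R1:  [  0  -5   3  -1 ]
R3 <- R3 - (2)*R2:  [ 0  0  4  0 ]
R4 <- R4 - (-1)*R2:  [ 0  0  4  3 ]
R4 <- R4 - (1)*R3:  [ 0  0  0  3 ]
Multipliers (in order of application): m_{21} = 2, m_{31} = -2, m_{41} = 4, m_{32} = 2, m_{42} = -1, m_{43} = 1

multipliers: 2, -2, 4, 2, -1, 1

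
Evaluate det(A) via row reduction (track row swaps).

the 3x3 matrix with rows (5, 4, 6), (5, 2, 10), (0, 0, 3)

det(A) = -30

Forward elimination:
R2 <- R2 - (1)*R1:  [  0  -2   4 ]
Upper-triangular form:
[ 5   4  6 ]
[ 0  -2  4 ]
[ 0   0  3 ]
det(A) = (-1)^0 * (5) * (-2) * (3) = -30  (0 row swaps -> sign +1)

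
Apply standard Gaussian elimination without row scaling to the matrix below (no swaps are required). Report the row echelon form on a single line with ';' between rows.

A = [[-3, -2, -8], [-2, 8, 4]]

REF = [-3 -2 -8; 0 28/3 28/3]

Forward elimination:
R2 <- R2 - (2/3)*R1:  [    0  28/3  28/3 ]
Row echelon form:
[ -3    -2    -8 ]
[  0  28/3  28/3 ]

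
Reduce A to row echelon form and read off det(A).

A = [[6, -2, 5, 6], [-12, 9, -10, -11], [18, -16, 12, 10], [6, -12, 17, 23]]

Forward elimination:
R2 <- R2 - (-2)*R1:  [ 0  5  0  1 ]
R3 <- R3 - (3)*R1:  [   0  -10   -3   -8 ]
R4 <- R4 - (1)*R1:  [   0  -10   12   17 ]
R3 <- R3 - (-2)*R2:  [  0   0  -3  -6 ]
R4 <- R4 - (-2)*R2:  [  0   0  12  19 ]
R4 <- R4 - (-4)*R3:  [  0   0   0  -5 ]
Upper-triangular form:
[ 6  -2   5   6 ]
[ 0   5   0   1 ]
[ 0   0  -3  -6 ]
[ 0   0   0  -5 ]
det(A) = (-1)^0 * (6) * (5) * (-3) * (-5) = 450  (0 row swaps -> sign +1)

det(A) = 450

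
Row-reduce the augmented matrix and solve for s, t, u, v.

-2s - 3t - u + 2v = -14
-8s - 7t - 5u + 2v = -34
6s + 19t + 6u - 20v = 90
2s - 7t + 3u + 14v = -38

(2, 2, 0, -2)

Forward elimination on [A|b]:
R2 <- R2 - (4)*R1:  [  0   5  -1  -6  22 ]
R3 <- R3 - (-3)*R1:  [   0   10    3  -14   48 ]
R4 <- R4 - (-1)*R1:  [   0  -10    2   16  -52 ]
R3 <- R3 - (2)*R2:  [  0   0   5  -2   4 ]
R4 <- R4 - (-2)*R2:  [  0   0   0   4  -8 ]
Row echelon form:
[ -2  -3  -1   2  |  -14 ]
[  0   5  -1  -6  |   22 ]
[  0   0   5  -2  |    4 ]
[  0   0   0   4  |   -8 ]
Back-substitution:
v = (-8) / 4 = -2
u = (4 - (-2)*(-2)) / 5 = 0
t = (22 - (-1)*(0) - (-6)*(-2)) / 5 = 2
s = (-14 - (-3)*(2) - (-1)*(0) - (2)*(-2)) / -2 = 2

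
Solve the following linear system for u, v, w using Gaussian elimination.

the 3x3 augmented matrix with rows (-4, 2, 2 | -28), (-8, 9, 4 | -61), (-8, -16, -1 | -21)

(5, -1, -3)

Forward elimination on [A|b]:
R2 <- R2 - (2)*R1:  [  0   5   0  -5 ]
R3 <- R3 - (2)*R1:  [   0  -20   -5   35 ]
R3 <- R3 - (-4)*R2:  [  0   0  -5  15 ]
Row echelon form:
[ -4  2   2  |  -28 ]
[  0  5   0  |   -5 ]
[  0  0  -5  |   15 ]
Back-substitution:
w = (15) / -5 = -3
v = (-5) / 5 = -1
u = (-28 - (2)*(-1) - (2)*(-3)) / -4 = 5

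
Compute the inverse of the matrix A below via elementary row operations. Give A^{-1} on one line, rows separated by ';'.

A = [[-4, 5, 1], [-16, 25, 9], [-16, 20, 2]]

inverse = [-13/4 1/4 1/2; -14/5 1/5 1/2; 2 0 -1/2]

Gauss-Jordan on [A | I]:
R1 <- (1/-4)*R1:  [    1  -5/4  -1/4  |  -1/4     0     0 ]
R2 <- R2 - (-16)*R1:  [  0   5   5  |  -4   1   0 ]
R3 <- R3 - (-16)*R1:  [  0   0  -2  |  -4   0   1 ]
R2 <- (1/5)*R2:  [    0     1     1  |  -4/5   1/5     0 ]
R1 <- R1 - (-5/4)*R2:  [    1     0     1  |  -5/4   1/4     0 ]
R3 <- (1/-2)*R3:  [    0     0     1  |     2     0  -1/2 ]
R1 <- R1 - (1)*R3:  [     1      0      0  |  -13/4    1/4    1/2 ]
R2 <- R2 - (1)*R3:  [     0      1      0  |  -14/5    1/5    1/2 ]
Right block of [I | A^{-1}] is the inverse:
[ -13/4  1/4   1/2 ]
[ -14/5  1/5   1/2 ]
[     2    0  -1/2 ]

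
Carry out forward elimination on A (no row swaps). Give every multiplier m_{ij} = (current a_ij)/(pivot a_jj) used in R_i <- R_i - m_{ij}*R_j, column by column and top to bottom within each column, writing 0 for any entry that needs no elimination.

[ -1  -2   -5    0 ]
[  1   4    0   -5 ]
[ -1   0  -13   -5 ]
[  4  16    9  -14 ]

Forward elimination:
R2 <- R2 - (-1)*R1:  [  0   2  -5  -5 ]
R3 <- R3 - (1)*R1:  [  0   2  -8  -5 ]
R4 <- R4 - (-4)*R1:  [   0    8  -11  -14 ]
R3 <- R3 - (1)*R2:  [  0   0  -3   0 ]
R4 <- R4 - (4)*R2:  [ 0  0  9  6 ]
R4 <- R4 - (-3)*R3:  [ 0  0  0  6 ]
Multipliers (in order of application): m_{21} = -1, m_{31} = 1, m_{41} = -4, m_{32} = 1, m_{42} = 4, m_{43} = -3

multipliers: -1, 1, -4, 1, 4, -3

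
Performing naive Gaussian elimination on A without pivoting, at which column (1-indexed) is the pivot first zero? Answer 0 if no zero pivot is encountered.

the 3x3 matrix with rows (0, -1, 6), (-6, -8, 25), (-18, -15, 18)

first zero-pivot column = 1

Naive forward elimination:
Pivot entry (1,1) is zero but row 2 has -6 in column 1 -> naive elimination stops; a row interchange (e.g. R1 <-> R2) would be required here.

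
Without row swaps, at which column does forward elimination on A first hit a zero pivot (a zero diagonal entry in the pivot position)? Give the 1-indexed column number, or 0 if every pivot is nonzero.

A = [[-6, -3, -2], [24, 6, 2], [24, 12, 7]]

first zero-pivot column = 0

Naive forward elimination:
R2 <- R2 - (-4)*R1:  [  0  -6  -6 ]
R3 <- R3 - (-4)*R1:  [  0   0  -1 ]
All pivots nonzero; naive elimination completes without hitting a zero pivot.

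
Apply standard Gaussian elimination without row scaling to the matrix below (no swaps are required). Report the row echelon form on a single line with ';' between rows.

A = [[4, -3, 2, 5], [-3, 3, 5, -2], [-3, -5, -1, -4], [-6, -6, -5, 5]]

REF = [4 -3 2 5; 0 3/4 13/2 7/4; 0 0 190/3 50/3; 0 0 0 258/19]

Forward elimination:
R2 <- R2 - (-3/4)*R1:  [    0   3/4  13/2   7/4 ]
R3 <- R3 - (-3/4)*R1:  [     0  -29/4    1/2   -1/4 ]
R4 <- R4 - (-3/2)*R1:  [     0  -21/2     -2   25/2 ]
R3 <- R3 - (-29/3)*R2:  [     0      0  190/3   50/3 ]
R4 <- R4 - (-14)*R2:  [  0   0  89  37 ]
R4 <- R4 - (267/190)*R3:  [      0       0       0  258/19 ]
Row echelon form:
[ 4   -3      2       5 ]
[ 0  3/4   13/2     7/4 ]
[ 0    0  190/3    50/3 ]
[ 0    0      0  258/19 ]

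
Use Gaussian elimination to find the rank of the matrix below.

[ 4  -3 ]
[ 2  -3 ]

rank(A) = 2

Row reduction:
R2 <- R2 - (1/2)*R1:  [    0  -3/2 ]
Row echelon form:
[ 4    -3 ]
[ 0  -3/2 ]
Nonzero rows / pivot columns: 2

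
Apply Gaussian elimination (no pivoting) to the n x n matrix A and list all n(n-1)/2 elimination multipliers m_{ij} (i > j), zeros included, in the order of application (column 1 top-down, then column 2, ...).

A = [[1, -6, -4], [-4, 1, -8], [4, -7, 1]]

Forward elimination:
R2 <- R2 - (-4)*R1:  [   0  -23  -24 ]
R3 <- R3 - (4)*R1:  [  0  17  17 ]
R3 <- R3 - (-17/23)*R2:  [      0       0  -17/23 ]
Multipliers (in order of application): m_{21} = -4, m_{31} = 4, m_{32} = -17/23

multipliers: -4, 4, -17/23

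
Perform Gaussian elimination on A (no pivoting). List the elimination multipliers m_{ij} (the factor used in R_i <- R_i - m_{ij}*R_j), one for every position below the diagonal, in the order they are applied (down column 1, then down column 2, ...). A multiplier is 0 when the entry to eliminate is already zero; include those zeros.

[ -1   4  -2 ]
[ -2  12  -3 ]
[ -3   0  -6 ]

Forward elimination:
R2 <- R2 - (2)*R1:  [ 0  4  1 ]
R3 <- R3 - (3)*R1:  [   0  -12    0 ]
R3 <- R3 - (-3)*R2:  [ 0  0  3 ]
Multipliers (in order of application): m_{21} = 2, m_{31} = 3, m_{32} = -3

multipliers: 2, 3, -3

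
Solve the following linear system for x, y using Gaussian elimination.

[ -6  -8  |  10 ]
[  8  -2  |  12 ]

(1, -2)

Forward elimination on [A|b]:
R2 <- R2 - (-4/3)*R1:  [     0  -38/3   76/3 ]
Row echelon form:
[ -6     -8  |    10 ]
[  0  -38/3  |  76/3 ]
Back-substitution:
y = (76/3) / (-38/3) = -2
x = (10 - (-8)*(-2)) / -6 = 1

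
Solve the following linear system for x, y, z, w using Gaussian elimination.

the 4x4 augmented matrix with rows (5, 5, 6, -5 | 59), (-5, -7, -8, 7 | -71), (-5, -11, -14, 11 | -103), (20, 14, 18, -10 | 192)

Forward elimination on [A|b]:
R2 <- R2 - (-1)*R1:  [   0   -2   -2    2  -12 ]
R3 <- R3 - (-1)*R1:  [   0   -6   -8    6  -44 ]
R4 <- R4 - (4)*R1:  [   0   -6   -6   10  -44 ]
R3 <- R3 - (3)*R2:  [  0   0  -2   0  -8 ]
R4 <- R4 - (3)*R2:  [  0   0   0   4  -8 ]
Row echelon form:
[ 5   5   6  -5  |   59 ]
[ 0  -2  -2   2  |  -12 ]
[ 0   0  -2   0  |   -8 ]
[ 0   0   0   4  |   -8 ]
Back-substitution:
w = (-8) / 4 = -2
z = (-8) / -2 = 4
y = (-12 - (-2)*(4) - (2)*(-2)) / -2 = 0
x = (59 - (5)*(0) - (6)*(4) - (-5)*(-2)) / 5 = 5

(5, 0, 4, -2)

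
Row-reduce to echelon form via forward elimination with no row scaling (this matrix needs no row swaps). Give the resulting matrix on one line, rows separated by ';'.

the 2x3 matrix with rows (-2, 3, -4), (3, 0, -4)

REF = [-2 3 -4; 0 9/2 -10]

Forward elimination:
R2 <- R2 - (-3/2)*R1:  [   0  9/2  -10 ]
Row echelon form:
[ -2    3   -4 ]
[  0  9/2  -10 ]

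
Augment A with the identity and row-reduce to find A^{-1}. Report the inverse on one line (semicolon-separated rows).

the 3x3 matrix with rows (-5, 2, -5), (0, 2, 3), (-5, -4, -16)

Gauss-Jordan on [A | I]:
R1 <- (1/-5)*R1:  [    1  -2/5     1  |  -1/5     0     0 ]
R3 <- R3 - (-5)*R1:  [   0   -6  -11  |   -1    0    1 ]
R2 <- (1/2)*R2:  [   0    1  3/2  |    0  1/2    0 ]
R1 <- R1 - (-2/5)*R2:  [    1     0   8/5  |  -1/5   1/5     0 ]
R3 <- R3 - (-6)*R2:  [  0   0  -2  |  -1   3   1 ]
R3 <- (1/-2)*R3:  [    0     0     1  |   1/2  -3/2  -1/2 ]
R1 <- R1 - (8/5)*R3:  [    1     0     0  |    -1  13/5   4/5 ]
R2 <- R2 - (3/2)*R3:  [    0     1     0  |  -3/4  11/4   3/4 ]
Right block of [I | A^{-1}] is the inverse:
[   -1  13/5   4/5 ]
[ -3/4  11/4   3/4 ]
[  1/2  -3/2  -1/2 ]

inverse = [-1 13/5 4/5; -3/4 11/4 3/4; 1/2 -3/2 -1/2]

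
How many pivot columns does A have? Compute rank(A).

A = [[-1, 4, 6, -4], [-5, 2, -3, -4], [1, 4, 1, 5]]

rank(A) = 3

Row reduction:
R2 <- R2 - (5)*R1:  [   0  -18  -33   16 ]
R3 <- R3 - (-1)*R1:  [ 0  8  7  1 ]
R3 <- R3 - (-4/9)*R2:  [     0      0  -23/3   73/9 ]
Row echelon form:
[ -1    4      6    -4 ]
[  0  -18    -33    16 ]
[  0    0  -23/3  73/9 ]
Nonzero rows / pivot columns: 3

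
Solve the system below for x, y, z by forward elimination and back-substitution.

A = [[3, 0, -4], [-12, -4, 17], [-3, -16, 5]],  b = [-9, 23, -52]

Forward elimination on [A|b]:
R2 <- R2 - (-4)*R1:  [   0   -4    1  -13 ]
R3 <- R3 - (-1)*R1:  [   0  -16    1  -61 ]
R3 <- R3 - (4)*R2:  [  0   0  -3  -9 ]
Row echelon form:
[ 3   0  -4  |   -9 ]
[ 0  -4   1  |  -13 ]
[ 0   0  -3  |   -9 ]
Back-substitution:
z = (-9) / -3 = 3
y = (-13 - (1)*(3)) / -4 = 4
x = (-9 - (-4)*(3)) / 3 = 1

(1, 4, 3)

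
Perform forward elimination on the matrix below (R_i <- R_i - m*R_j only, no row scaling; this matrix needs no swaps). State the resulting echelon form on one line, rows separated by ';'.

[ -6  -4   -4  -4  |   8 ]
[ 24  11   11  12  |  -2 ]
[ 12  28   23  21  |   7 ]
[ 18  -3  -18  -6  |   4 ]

REF = [-6 -4 -4 -4 8; 0 -5 -5 -4 30; 0 0 -5 -3 143; 0 0 0 3 -491]

Forward elimination:
R2 <- R2 - (-4)*R1:  [  0  -5  -5  -4  30 ]
R3 <- R3 - (-2)*R1:  [  0  20  15  13  23 ]
R4 <- R4 - (-3)*R1:  [   0  -15  -30  -18   28 ]
R3 <- R3 - (-4)*R2:  [   0    0   -5   -3  143 ]
R4 <- R4 - (3)*R2:  [   0    0  -15   -6  -62 ]
R4 <- R4 - (3)*R3:  [    0     0     0     3  -491 ]
Row echelon form:
[ -6  -4  -4  -4  |     8 ]
[  0  -5  -5  -4  |    30 ]
[  0   0  -5  -3  |   143 ]
[  0   0   0   3  |  -491 ]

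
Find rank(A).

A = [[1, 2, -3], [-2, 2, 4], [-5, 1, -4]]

rank(A) = 3

Row reduction:
R2 <- R2 - (-2)*R1:  [  0   6  -2 ]
R3 <- R3 - (-5)*R1:  [   0   11  -19 ]
R3 <- R3 - (11/6)*R2:  [     0      0  -46/3 ]
Row echelon form:
[ 1  2     -3 ]
[ 0  6     -2 ]
[ 0  0  -46/3 ]
Nonzero rows / pivot columns: 3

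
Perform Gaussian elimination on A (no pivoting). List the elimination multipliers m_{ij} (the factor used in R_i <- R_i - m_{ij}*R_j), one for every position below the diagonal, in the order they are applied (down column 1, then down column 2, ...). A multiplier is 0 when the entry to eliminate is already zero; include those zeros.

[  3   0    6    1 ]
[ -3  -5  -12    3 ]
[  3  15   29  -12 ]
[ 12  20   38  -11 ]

multipliers: -1, 1, 4, -3, -4, -2

Forward elimination:
R2 <- R2 - (-1)*R1:  [  0  -5  -6   4 ]
R3 <- R3 - (1)*R1:  [   0   15   23  -13 ]
R4 <- R4 - (4)*R1:  [   0   20   14  -15 ]
R3 <- R3 - (-3)*R2:  [  0   0   5  -1 ]
R4 <- R4 - (-4)*R2:  [   0    0  -10    1 ]
R4 <- R4 - (-2)*R3:  [  0   0   0  -1 ]
Multipliers (in order of application): m_{21} = -1, m_{31} = 1, m_{41} = 4, m_{32} = -3, m_{42} = -4, m_{43} = -2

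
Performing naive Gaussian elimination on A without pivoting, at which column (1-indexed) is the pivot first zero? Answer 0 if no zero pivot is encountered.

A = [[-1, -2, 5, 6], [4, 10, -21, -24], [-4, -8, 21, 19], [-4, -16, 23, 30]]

Naive forward elimination:
R2 <- R2 - (-4)*R1:  [  0   2  -1   0 ]
R3 <- R3 - (4)*R1:  [  0   0   1  -5 ]
R4 <- R4 - (4)*R1:  [  0  -8   3   6 ]
R4 <- R4 - (-4)*R2:  [  0   0  -1   6 ]
R4 <- R4 - (-1)*R3:  [ 0  0  0  1 ]
All pivots nonzero; naive elimination completes without hitting a zero pivot.

first zero-pivot column = 0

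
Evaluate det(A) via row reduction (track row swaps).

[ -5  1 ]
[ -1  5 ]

det(A) = -24

Forward elimination:
R2 <- R2 - (1/5)*R1:  [    0  24/5 ]
Upper-triangular form:
[ -5     1 ]
[  0  24/5 ]
det(A) = (-1)^0 * (-5) * (24/5) = -24  (0 row swaps -> sign +1)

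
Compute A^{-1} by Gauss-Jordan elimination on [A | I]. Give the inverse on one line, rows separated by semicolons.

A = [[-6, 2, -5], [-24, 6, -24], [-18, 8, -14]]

Gauss-Jordan on [A | I]:
R1 <- (1/-6)*R1:  [    1  -1/3   5/6  |  -1/6     0     0 ]
R2 <- R2 - (-24)*R1:  [  0  -2  -4  |  -4   1   0 ]
R3 <- R3 - (-18)*R1:  [  0   2   1  |  -3   0   1 ]
R2 <- (1/-2)*R2:  [    0     1     2  |     2  -1/2     0 ]
R1 <- R1 - (-1/3)*R2:  [    1     0   3/2  |   1/2  -1/6     0 ]
R3 <- R3 - (2)*R2:  [  0   0  -3  |  -7   1   1 ]
R3 <- (1/-3)*R3:  [    0     0     1  |   7/3  -1/3  -1/3 ]
R1 <- R1 - (3/2)*R3:  [   1    0    0  |   -3  1/3  1/2 ]
R2 <- R2 - (2)*R3:  [    0     1     0  |  -8/3   1/6   2/3 ]
Right block of [I | A^{-1}] is the inverse:
[   -3   1/3   1/2 ]
[ -8/3   1/6   2/3 ]
[  7/3  -1/3  -1/3 ]

inverse = [-3 1/3 1/2; -8/3 1/6 2/3; 7/3 -1/3 -1/3]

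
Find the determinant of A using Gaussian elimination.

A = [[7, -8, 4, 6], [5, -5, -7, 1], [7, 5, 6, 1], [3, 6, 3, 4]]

det(A) = 4630

Forward elimination:
R2 <- R2 - (5/7)*R1:  [     0    5/7  -69/7  -23/7 ]
R3 <- R3 - (1)*R1:  [  0  13   2  -5 ]
R4 <- R4 - (3/7)*R1:  [    0  66/7   9/7  10/7 ]
R3 <- R3 - (91/5)*R2:  [     0      0  907/5  274/5 ]
R4 <- R4 - (66/5)*R2:  [     0      0  657/5  224/5 ]
R4 <- R4 - (657/907)*R3:  [        0         0         0  4630/907 ]
Upper-triangular form:
[ 7   -8      4         6 ]
[ 0  5/7  -69/7     -23/7 ]
[ 0    0  907/5     274/5 ]
[ 0    0      0  4630/907 ]
det(A) = (-1)^0 * (7) * (5/7) * (907/5) * (4630/907) = 4630  (0 row swaps -> sign +1)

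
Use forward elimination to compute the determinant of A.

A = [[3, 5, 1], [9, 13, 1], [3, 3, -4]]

det(A) = 18

Forward elimination:
R2 <- R2 - (3)*R1:  [  0  -2  -2 ]
R3 <- R3 - (1)*R1:  [  0  -2  -5 ]
R3 <- R3 - (1)*R2:  [  0   0  -3 ]
Upper-triangular form:
[ 3   5   1 ]
[ 0  -2  -2 ]
[ 0   0  -3 ]
det(A) = (-1)^0 * (3) * (-2) * (-3) = 18  (0 row swaps -> sign +1)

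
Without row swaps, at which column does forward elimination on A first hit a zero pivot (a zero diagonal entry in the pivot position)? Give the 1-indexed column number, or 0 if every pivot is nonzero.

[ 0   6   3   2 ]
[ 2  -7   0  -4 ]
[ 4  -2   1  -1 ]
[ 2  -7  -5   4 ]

Naive forward elimination:
Pivot entry (1,1) is zero but row 2 has 2 in column 1 -> naive elimination stops; a row interchange (e.g. R1 <-> R2) would be required here.

first zero-pivot column = 1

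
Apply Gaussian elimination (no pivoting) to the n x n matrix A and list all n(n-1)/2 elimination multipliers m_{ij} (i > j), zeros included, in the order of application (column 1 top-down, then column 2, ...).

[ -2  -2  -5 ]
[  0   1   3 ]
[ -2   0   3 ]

Forward elimination:
R2: entry in column 1 is already 0 -> m_{21} = 0 (no row operation needed)
R3 <- R3 - (1)*R1:  [ 0  2  8 ]
R3 <- R3 - (2)*R2:  [ 0  0  2 ]
Multipliers (in order of application): m_{21} = 0, m_{31} = 1, m_{32} = 2

multipliers: 0, 1, 2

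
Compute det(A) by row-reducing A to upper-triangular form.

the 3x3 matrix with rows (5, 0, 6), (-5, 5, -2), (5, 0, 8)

det(A) = 50

Forward elimination:
R2 <- R2 - (-1)*R1:  [ 0  5  4 ]
R3 <- R3 - (1)*R1:  [ 0  0  2 ]
Upper-triangular form:
[ 5  0  6 ]
[ 0  5  4 ]
[ 0  0  2 ]
det(A) = (-1)^0 * (5) * (5) * (2) = 50  (0 row swaps -> sign +1)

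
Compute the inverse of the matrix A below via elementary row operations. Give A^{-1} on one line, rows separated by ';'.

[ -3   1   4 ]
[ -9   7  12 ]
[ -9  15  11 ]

inverse = [-103/12 49/12 -4/3; -3/4 1/4 0; -6 3 -1]

Gauss-Jordan on [A | I]:
R1 <- (1/-3)*R1:  [    1  -1/3  -4/3  |  -1/3     0     0 ]
R2 <- R2 - (-9)*R1:  [  0   4   0  |  -3   1   0 ]
R3 <- R3 - (-9)*R1:  [  0  12  -1  |  -3   0   1 ]
R2 <- (1/4)*R2:  [    0     1     0  |  -3/4   1/4     0 ]
R1 <- R1 - (-1/3)*R2:  [     1      0   -4/3  |  -7/12   1/12      0 ]
R3 <- R3 - (12)*R2:  [  0   0  -1  |   6  -3   1 ]
R3 <- (1/-1)*R3:  [  0   0   1  |  -6   3  -1 ]
R1 <- R1 - (-4/3)*R3:  [       1        0        0  |  -103/12    49/12     -4/3 ]
Right block of [I | A^{-1}] is the inverse:
[ -103/12  49/12  -4/3 ]
[    -3/4    1/4     0 ]
[      -6      3    -1 ]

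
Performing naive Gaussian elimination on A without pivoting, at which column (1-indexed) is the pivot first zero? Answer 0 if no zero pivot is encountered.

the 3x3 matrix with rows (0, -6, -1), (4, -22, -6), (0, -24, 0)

first zero-pivot column = 1

Naive forward elimination:
Pivot entry (1,1) is zero but row 2 has 4 in column 1 -> naive elimination stops; a row interchange (e.g. R1 <-> R2) would be required here.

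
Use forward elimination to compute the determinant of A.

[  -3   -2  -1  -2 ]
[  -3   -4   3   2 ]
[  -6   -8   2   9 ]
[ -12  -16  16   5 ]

Forward elimination:
R2 <- R2 - (1)*R1:  [  0  -2   4   4 ]
R3 <- R3 - (2)*R1:  [  0  -4   4  13 ]
R4 <- R4 - (4)*R1:  [  0  -8  20  13 ]
R3 <- R3 - (2)*R2:  [  0   0  -4   5 ]
R4 <- R4 - (4)*R2:  [  0   0   4  -3 ]
R4 <- R4 - (-1)*R3:  [ 0  0  0  2 ]
Upper-triangular form:
[ -3  -2  -1  -2 ]
[  0  -2   4   4 ]
[  0   0  -4   5 ]
[  0   0   0   2 ]
det(A) = (-1)^0 * (-3) * (-2) * (-4) * (2) = -48  (0 row swaps -> sign +1)

det(A) = -48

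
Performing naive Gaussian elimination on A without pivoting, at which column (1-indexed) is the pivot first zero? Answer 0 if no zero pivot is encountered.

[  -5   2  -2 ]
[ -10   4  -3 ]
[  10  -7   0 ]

Naive forward elimination:
R2 <- R2 - (2)*R1:  [ 0  0  1 ]
R3 <- R3 - (-2)*R1:  [  0  -3  -4 ]
Matrix at this point:
[ -5   2  -2 ]
[  0   0   1 ]
[  0  -3  -4 ]
Pivot entry (2,2) is zero but row 3 has -3 in column 2 -> naive elimination stops; a row interchange (e.g. R2 <-> R3) would be required here.

first zero-pivot column = 2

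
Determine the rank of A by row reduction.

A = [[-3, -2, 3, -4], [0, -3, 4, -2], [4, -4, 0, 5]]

rank(A) = 3

Row reduction:
R3 <- R3 - (-4/3)*R1:  [     0  -20/3      4   -1/3 ]
R3 <- R3 - (20/9)*R2:  [     0      0  -44/9   37/9 ]
Row echelon form:
[ -3  -2      3    -4 ]
[  0  -3      4    -2 ]
[  0   0  -44/9  37/9 ]
Nonzero rows / pivot columns: 3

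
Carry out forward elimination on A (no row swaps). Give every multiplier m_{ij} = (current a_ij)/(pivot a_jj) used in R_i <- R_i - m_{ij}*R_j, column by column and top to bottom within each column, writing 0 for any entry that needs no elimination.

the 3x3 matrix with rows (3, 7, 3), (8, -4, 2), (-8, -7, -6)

multipliers: 8/3, -8/3, -35/68

Forward elimination:
R2 <- R2 - (8/3)*R1:  [     0  -68/3     -6 ]
R3 <- R3 - (-8/3)*R1:  [    0  35/3     2 ]
R3 <- R3 - (-35/68)*R2:  [      0       0  -37/34 ]
Multipliers (in order of application): m_{21} = 8/3, m_{31} = -8/3, m_{32} = -35/68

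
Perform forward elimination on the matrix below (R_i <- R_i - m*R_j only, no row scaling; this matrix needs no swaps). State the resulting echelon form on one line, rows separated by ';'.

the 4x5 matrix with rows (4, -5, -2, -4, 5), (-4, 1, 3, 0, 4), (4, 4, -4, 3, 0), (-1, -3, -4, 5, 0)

REF = [4 -5 -2 -4 5; 0 -4 1 -4 9; 0 0 1/4 -2 61/4; 0 0 0 -145/4 331]

Forward elimination:
R2 <- R2 - (-1)*R1:  [  0  -4   1  -4   9 ]
R3 <- R3 - (1)*R1:  [  0   9  -2   7  -5 ]
R4 <- R4 - (-1/4)*R1:  [     0  -17/4   -9/2      4    5/4 ]
R3 <- R3 - (-9/4)*R2:  [    0     0   1/4    -2  61/4 ]
R4 <- R4 - (17/16)*R2:  [       0        0   -89/16     33/4  -133/16 ]
R4 <- R4 - (-89/4)*R3:  [      0       0       0  -145/4     331 ]
Row echelon form:
[ 4  -5   -2      -4     5 ]
[ 0  -4    1      -4     9 ]
[ 0   0  1/4      -2  61/4 ]
[ 0   0    0  -145/4   331 ]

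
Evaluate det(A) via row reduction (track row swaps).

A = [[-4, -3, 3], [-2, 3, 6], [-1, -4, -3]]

Forward elimination:
R2 <- R2 - (1/2)*R1:  [   0  9/2  9/2 ]
R3 <- R3 - (1/4)*R1:  [     0  -13/4  -15/4 ]
R3 <- R3 - (-13/18)*R2:  [    0     0  -1/2 ]
Upper-triangular form:
[ -4   -3     3 ]
[  0  9/2   9/2 ]
[  0    0  -1/2 ]
det(A) = (-1)^0 * (-4) * (9/2) * (-1/2) = 9  (0 row swaps -> sign +1)

det(A) = 9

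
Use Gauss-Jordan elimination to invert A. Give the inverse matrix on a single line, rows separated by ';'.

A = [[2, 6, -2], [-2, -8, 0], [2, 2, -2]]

inverse = [-1 -1/2 1; 1/4 0 -1/4; -3/4 -1/2 1/4]

Gauss-Jordan on [A | I]:
R1 <- (1/2)*R1:  [   1    3   -1  |  1/2    0    0 ]
R2 <- R2 - (-2)*R1:  [  0  -2  -2  |   1   1   0 ]
R3 <- R3 - (2)*R1:  [  0  -4   0  |  -1   0   1 ]
R2 <- (1/-2)*R2:  [    0     1     1  |  -1/2  -1/2     0 ]
R1 <- R1 - (3)*R2:  [   1    0   -4  |    2  3/2    0 ]
R3 <- R3 - (-4)*R2:  [  0   0   4  |  -3  -2   1 ]
R3 <- (1/4)*R3:  [    0     0     1  |  -3/4  -1/2   1/4 ]
R1 <- R1 - (-4)*R3:  [    1     0     0  |    -1  -1/2     1 ]
R2 <- R2 - (1)*R3:  [    0     1     0  |   1/4     0  -1/4 ]
Right block of [I | A^{-1}] is the inverse:
[   -1  -1/2     1 ]
[  1/4     0  -1/4 ]
[ -3/4  -1/2   1/4 ]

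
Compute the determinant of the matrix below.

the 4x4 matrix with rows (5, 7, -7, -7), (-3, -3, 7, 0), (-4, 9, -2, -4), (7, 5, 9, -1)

det(A) = -5470

Forward elimination:
R2 <- R2 - (-3/5)*R1:  [     0    6/5   14/5  -21/5 ]
R3 <- R3 - (-4/5)*R1:  [     0   73/5  -38/5  -48/5 ]
R4 <- R4 - (7/5)*R1:  [     0  -24/5   94/5   44/5 ]
R3 <- R3 - (73/6)*R2:  [      0       0  -125/3    83/2 ]
R4 <- R4 - (-4)*R2:  [  0   0  30  -8 ]
R4 <- R4 - (-18/25)*R3:  [      0       0       0  547/25 ]
Upper-triangular form:
[ 5    7      -7      -7 ]
[ 0  6/5    14/5   -21/5 ]
[ 0    0  -125/3    83/2 ]
[ 0    0       0  547/25 ]
det(A) = (-1)^0 * (5) * (6/5) * (-125/3) * (547/25) = -5470  (0 row swaps -> sign +1)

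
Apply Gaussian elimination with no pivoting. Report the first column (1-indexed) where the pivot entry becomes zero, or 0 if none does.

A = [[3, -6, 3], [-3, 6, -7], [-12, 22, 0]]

Naive forward elimination:
R2 <- R2 - (-1)*R1:  [  0   0  -4 ]
R3 <- R3 - (-4)*R1:  [  0  -2  12 ]
Matrix at this point:
[ 3  -6   3 ]
[ 0   0  -4 ]
[ 0  -2  12 ]
Pivot entry (2,2) is zero but row 3 has -2 in column 2 -> naive elimination stops; a row interchange (e.g. R2 <-> R3) would be required here.

first zero-pivot column = 2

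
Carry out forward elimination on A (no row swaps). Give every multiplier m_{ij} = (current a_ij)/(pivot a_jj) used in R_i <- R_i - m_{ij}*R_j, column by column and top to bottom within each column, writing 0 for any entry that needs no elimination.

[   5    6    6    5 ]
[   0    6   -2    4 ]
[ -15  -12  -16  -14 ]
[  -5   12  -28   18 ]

multipliers: 0, -3, -1, 1, 3, -4

Forward elimination:
R2: entry in column 1 is already 0 -> m_{21} = 0 (no row operation needed)
R3 <- R3 - (-3)*R1:  [ 0  6  2  1 ]
R4 <- R4 - (-1)*R1:  [   0   18  -22   23 ]
R3 <- R3 - (1)*R2:  [  0   0   4  -3 ]
R4 <- R4 - (3)*R2:  [   0    0  -16   11 ]
R4 <- R4 - (-4)*R3:  [  0   0   0  -1 ]
Multipliers (in order of application): m_{21} = 0, m_{31} = -3, m_{41} = -1, m_{32} = 1, m_{42} = 3, m_{43} = -4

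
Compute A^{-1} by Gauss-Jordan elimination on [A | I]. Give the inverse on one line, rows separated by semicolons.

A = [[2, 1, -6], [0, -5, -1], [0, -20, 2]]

Gauss-Jordan on [A | I]:
R1 <- (1/2)*R1:  [   1  1/2   -3  |  1/2    0    0 ]
R2 <- (1/-5)*R2:  [    0     1   1/5  |     0  -1/5     0 ]
R1 <- R1 - (1/2)*R2:  [      1       0  -31/10  |     1/2    1/10       0 ]
R3 <- R3 - (-20)*R2:  [  0   0   6  |   0  -4   1 ]
R3 <- (1/6)*R3:  [    0     0     1  |     0  -2/3   1/6 ]
R1 <- R1 - (-31/10)*R3:  [      1       0       0  |     1/2  -59/30   31/60 ]
R2 <- R2 - (1/5)*R3:  [     0      1      0  |      0  -1/15  -1/30 ]
Right block of [I | A^{-1}] is the inverse:
[ 1/2  -59/30  31/60 ]
[   0   -1/15  -1/30 ]
[   0    -2/3    1/6 ]

inverse = [1/2 -59/30 31/60; 0 -1/15 -1/30; 0 -2/3 1/6]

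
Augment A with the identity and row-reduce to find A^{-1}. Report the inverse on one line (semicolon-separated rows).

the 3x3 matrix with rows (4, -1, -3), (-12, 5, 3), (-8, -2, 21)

inverse = [37/8 9/8 1/2; 19/2 5/2 1; 8/3 2/3 1/3]

Gauss-Jordan on [A | I]:
R1 <- (1/4)*R1:  [    1  -1/4  -3/4  |   1/4     0     0 ]
R2 <- R2 - (-12)*R1:  [  0   2  -6  |   3   1   0 ]
R3 <- R3 - (-8)*R1:  [  0  -4  15  |   2   0   1 ]
R2 <- (1/2)*R2:  [   0    1   -3  |  3/2  1/2    0 ]
R1 <- R1 - (-1/4)*R2:  [    1     0  -3/2  |   5/8   1/8     0 ]
R3 <- R3 - (-4)*R2:  [ 0  0  3  |  8  2  1 ]
R3 <- (1/3)*R3:  [   0    0    1  |  8/3  2/3  1/3 ]
R1 <- R1 - (-3/2)*R3:  [    1     0     0  |  37/8   9/8   1/2 ]
R2 <- R2 - (-3)*R3:  [    0     1     0  |  19/2   5/2     1 ]
Right block of [I | A^{-1}] is the inverse:
[ 37/8  9/8  1/2 ]
[ 19/2  5/2    1 ]
[  8/3  2/3  1/3 ]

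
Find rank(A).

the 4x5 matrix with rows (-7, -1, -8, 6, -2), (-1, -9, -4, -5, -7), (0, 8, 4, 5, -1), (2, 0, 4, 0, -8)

rank(A) = 4

Row reduction:
R2 <- R2 - (1/7)*R1:  [     0  -62/7  -20/7  -41/7  -47/7 ]
R4 <- R4 - (-2/7)*R1:  [     0   -2/7   12/7   12/7  -60/7 ]
R3 <- R3 - (-28/31)*R2:  [       0        0    44/31    -9/31  -219/31 ]
R4 <- R4 - (1/31)*R2:  [       0        0    56/31    59/31  -259/31 ]
R4 <- R4 - (14/11)*R3:  [     0      0      0  25/11   7/11 ]
Row echelon form:
[ -7     -1     -8      6       -2 ]
[  0  -62/7  -20/7  -41/7    -47/7 ]
[  0      0  44/31  -9/31  -219/31 ]
[  0      0      0  25/11     7/11 ]
Nonzero rows / pivot columns: 4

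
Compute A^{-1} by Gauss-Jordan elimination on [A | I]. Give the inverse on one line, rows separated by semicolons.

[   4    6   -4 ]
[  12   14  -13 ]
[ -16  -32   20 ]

Gauss-Jordan on [A | I]:
R1 <- (1/4)*R1:  [   1  3/2   -1  |  1/4    0    0 ]
R2 <- R2 - (12)*R1:  [  0  -4  -1  |  -3   1   0 ]
R3 <- R3 - (-16)*R1:  [  0  -8   4  |   4   0   1 ]
R2 <- (1/-4)*R2:  [    0     1   1/4  |   3/4  -1/4     0 ]
R1 <- R1 - (3/2)*R2:  [     1      0  -11/8  |   -7/8    3/8      0 ]
R3 <- R3 - (-8)*R2:  [  0   0   6  |  10  -2   1 ]
R3 <- (1/6)*R3:  [    0     0     1  |   5/3  -1/3   1/6 ]
R1 <- R1 - (-11/8)*R3:  [     1      0      0  |  17/12  -1/12  11/48 ]
R2 <- R2 - (1/4)*R3:  [     0      1      0  |    1/3   -1/6  -1/24 ]
Right block of [I | A^{-1}] is the inverse:
[ 17/12  -1/12  11/48 ]
[   1/3   -1/6  -1/24 ]
[   5/3   -1/3    1/6 ]

inverse = [17/12 -1/12 11/48; 1/3 -1/6 -1/24; 5/3 -1/3 1/6]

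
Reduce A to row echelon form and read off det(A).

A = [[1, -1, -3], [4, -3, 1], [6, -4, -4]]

Forward elimination:
R2 <- R2 - (4)*R1:  [  0   1  13 ]
R3 <- R3 - (6)*R1:  [  0   2  14 ]
R3 <- R3 - (2)*R2:  [   0    0  -12 ]
Upper-triangular form:
[ 1  -1   -3 ]
[ 0   1   13 ]
[ 0   0  -12 ]
det(A) = (-1)^0 * (1) * (1) * (-12) = -12  (0 row swaps -> sign +1)

det(A) = -12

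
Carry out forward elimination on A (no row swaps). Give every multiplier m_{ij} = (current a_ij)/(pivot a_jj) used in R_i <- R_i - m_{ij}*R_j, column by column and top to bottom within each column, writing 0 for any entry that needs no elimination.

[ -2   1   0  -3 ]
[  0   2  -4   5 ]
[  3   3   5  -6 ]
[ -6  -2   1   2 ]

multipliers: 0, -3/2, 3, 9/4, -5/2, -9/14

Forward elimination:
R2: entry in column 1 is already 0 -> m_{21} = 0 (no row operation needed)
R3 <- R3 - (-3/2)*R1:  [     0    9/2      5  -21/2 ]
R4 <- R4 - (3)*R1:  [  0  -5   1  11 ]
R3 <- R3 - (9/4)*R2:  [     0      0     14  -87/4 ]
R4 <- R4 - (-5/2)*R2:  [    0     0    -9  47/2 ]
R4 <- R4 - (-9/14)*R3:  [      0       0       0  533/56 ]
Multipliers (in order of application): m_{21} = 0, m_{31} = -3/2, m_{41} = 3, m_{32} = 9/4, m_{42} = -5/2, m_{43} = -9/14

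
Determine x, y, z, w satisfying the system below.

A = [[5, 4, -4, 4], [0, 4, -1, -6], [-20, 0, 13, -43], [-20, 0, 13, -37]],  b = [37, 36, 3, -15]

(5, 4, -2, -3)

Forward elimination on [A|b]:
R3 <- R3 - (-4)*R1:  [   0   16   -3  -27  151 ]
R4 <- R4 - (-4)*R1:  [   0   16   -3  -21  133 ]
R3 <- R3 - (4)*R2:  [  0   0   1  -3   7 ]
R4 <- R4 - (4)*R2:  [   0    0    1    3  -11 ]
R4 <- R4 - (1)*R3:  [   0    0    0    6  -18 ]
Row echelon form:
[ 5  4  -4   4  |   37 ]
[ 0  4  -1  -6  |   36 ]
[ 0  0   1  -3  |    7 ]
[ 0  0   0   6  |  -18 ]
Back-substitution:
w = (-18) / 6 = -3
z = (7 - (-3)*(-3)) / 1 = -2
y = (36 - (-1)*(-2) - (-6)*(-3)) / 4 = 4
x = (37 - (4)*(4) - (-4)*(-2) - (4)*(-3)) / 5 = 5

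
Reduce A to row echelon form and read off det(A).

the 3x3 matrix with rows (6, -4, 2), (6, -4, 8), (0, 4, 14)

det(A) = -144

Forward elimination:
R2 <- R2 - (1)*R1:  [ 0  0  6 ]
R2 <-> R3   (pivot in column 2 was zero)
[ 6  -4   2 ]
[ 0   4  14 ]
[ 0   0   6 ]
Upper-triangular form:
[ 6  -4   2 ]
[ 0   4  14 ]
[ 0   0   6 ]
det(A) = (-1)^1 * (6) * (4) * (6) = -144  (1 row swap -> sign -1)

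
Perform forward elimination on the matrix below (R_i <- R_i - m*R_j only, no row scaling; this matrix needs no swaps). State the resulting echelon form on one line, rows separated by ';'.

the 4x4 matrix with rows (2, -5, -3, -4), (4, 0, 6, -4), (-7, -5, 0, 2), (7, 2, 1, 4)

REF = [2 -5 -3 -4; 0 10 12 4; 0 0 33/2 -3; 0 0 0 442/55]

Forward elimination:
R2 <- R2 - (2)*R1:  [  0  10  12   4 ]
R3 <- R3 - (-7/2)*R1:  [     0  -45/2  -21/2    -12 ]
R4 <- R4 - (7/2)*R1:  [    0  39/2  23/2    18 ]
R3 <- R3 - (-9/4)*R2:  [    0     0  33/2    -3 ]
R4 <- R4 - (39/20)*R2:  [       0        0  -119/10     51/5 ]
R4 <- R4 - (-119/165)*R3:  [      0       0       0  442/55 ]
Row echelon form:
[ 2  -5    -3      -4 ]
[ 0  10    12       4 ]
[ 0   0  33/2      -3 ]
[ 0   0     0  442/55 ]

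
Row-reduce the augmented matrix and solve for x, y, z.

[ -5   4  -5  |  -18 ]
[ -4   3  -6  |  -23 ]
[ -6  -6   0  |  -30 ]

(2, 3, 4)

Forward elimination on [A|b]:
R2 <- R2 - (4/5)*R1:  [     0   -1/5     -2  -43/5 ]
R3 <- R3 - (6/5)*R1:  [     0  -54/5      6  -42/5 ]
R3 <- R3 - (54)*R2:  [   0    0  114  456 ]
Row echelon form:
[ -5     4   -5  |    -18 ]
[  0  -1/5   -2  |  -43/5 ]
[  0     0  114  |    456 ]
Back-substitution:
z = (456) / 114 = 4
y = (-43/5 - (-2)*(4)) / (-1/5) = 3
x = (-18 - (4)*(3) - (-5)*(4)) / -5 = 2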